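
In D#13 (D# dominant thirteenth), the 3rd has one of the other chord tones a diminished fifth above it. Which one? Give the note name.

D#13: D# F## A# C# E# B#.
The 3rd is F##. A diminished fifth above F## is C#.
C# is the chord's 7th.

C#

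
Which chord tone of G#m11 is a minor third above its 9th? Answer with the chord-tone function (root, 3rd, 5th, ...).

Spelling the chord: G#–B–D#–F#–A#–C#.
The 9th is A#. A minor third above A# is C#.
C# is the chord's 11th.

11th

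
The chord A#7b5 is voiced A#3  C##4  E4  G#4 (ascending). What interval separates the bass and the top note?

The outer voices are A#3 and G#4.
From A# to G#: 10 semitones over a seventh = minor.

minor seventh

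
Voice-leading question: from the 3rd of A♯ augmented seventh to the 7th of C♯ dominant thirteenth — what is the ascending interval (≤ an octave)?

The 3rd of A♯ augmented seventh is C𝄪; the 7th of C♯ dominant thirteenth is B.
C𝄪 up to B is 9 semitones, a whole step narrower than a major seventh, so the interval is diminished.

diminished seventh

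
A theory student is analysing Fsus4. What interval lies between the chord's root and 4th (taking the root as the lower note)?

perfect fourth

The chord tones of Fsus4 are F Bb C.
That puts F below Bb.
F up to Bb spans 4 letter names and 5 semitones — a perfect fourth.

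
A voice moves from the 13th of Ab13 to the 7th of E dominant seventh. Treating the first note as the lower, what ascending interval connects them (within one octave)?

The 13th of Ab13 is F; the 7th of E dominant seventh is D.
Counting 6 letters and 9 half steps from F gives a major sixth.

major 6th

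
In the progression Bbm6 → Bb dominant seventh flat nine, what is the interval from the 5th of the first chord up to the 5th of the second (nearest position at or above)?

P1

Bbm6 has F as its 5th, and Bb dominant seventh flat nine has F as its 5th.
From F to F is 0 semitones, exactly the perfect unison.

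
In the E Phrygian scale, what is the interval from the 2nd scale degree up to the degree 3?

E phrygian: E F G A B C D.
That puts F below G.
Counting 2 letters and 2 half steps from F gives a major second.

M2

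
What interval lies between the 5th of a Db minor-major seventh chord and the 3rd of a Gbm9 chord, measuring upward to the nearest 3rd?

minor second

Db minor-major seventh has Ab as its 5th, and Gbm9 has Bbb as its 3rd.
From Ab to Bbb: 1 semitone over a second = minor.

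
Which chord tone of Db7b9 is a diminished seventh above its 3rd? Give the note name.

Db dominant seventh flat nine is spelled Db, F, Ab, Cb, Ebb.
The 3rd is F. A diminished seventh above F is Ebb.
Ebb is the chord's 9th.

Ebb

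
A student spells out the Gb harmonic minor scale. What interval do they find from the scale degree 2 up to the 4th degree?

Gb harmonic minor: Gb Ab Bbb Cb Db Ebb F.
Scale degree 2 = Ab; 4th degree = Cb.
3 letter names make it a third; at 3 semitones (a half step narrower than major) the quality is minor.

minor third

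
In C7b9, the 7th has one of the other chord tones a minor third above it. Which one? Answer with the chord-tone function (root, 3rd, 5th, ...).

9th

The chord tones of C7b9 (C dominant seventh flat nine) are C, E, G, Bb, Db.
The 7th is Bb. A minor third above Bb is Db.
Db is the chord's 9th.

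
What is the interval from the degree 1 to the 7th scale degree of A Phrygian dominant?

minor 7th

The scale runs A B♭ C♯ D E F G.
That puts A below G.
7 letter names make it a seventh; at 10 semitones (a half step narrower than major) the quality is minor.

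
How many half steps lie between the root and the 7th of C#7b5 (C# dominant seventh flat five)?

10

C#7b5: C#, E#, G, B.
C# to B is a minor seventh: 10 semitones.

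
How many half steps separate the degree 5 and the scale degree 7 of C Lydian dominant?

3

The scale is C D E F♯ G A B♭.
G up to B♭ is a minor third — 3 semitones.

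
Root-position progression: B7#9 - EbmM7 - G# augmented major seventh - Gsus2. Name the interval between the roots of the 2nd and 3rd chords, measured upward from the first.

augmented 3rd

The roots are Eb and G#.
3 letter names make it a third; at 5 semitones (a half step wider than major) the quality is augmented.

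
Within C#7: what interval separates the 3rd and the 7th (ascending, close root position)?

C# dominant seventh: C#, E#, G#, B.
That puts E# below B.
5 letter names make it a fifth; at 6 semitones (a half step narrower than perfect) the quality is diminished.
That tritone between 3rd and 7th is what gives the dominant seventh its pull toward resolution.

diminished fifth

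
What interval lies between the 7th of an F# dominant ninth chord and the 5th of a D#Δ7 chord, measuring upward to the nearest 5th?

augmented fourth

F# dominant ninth has E as its 7th, and D#Δ7 has A# as its 5th.
From E to A#: 6 semitones over a fourth = augmented.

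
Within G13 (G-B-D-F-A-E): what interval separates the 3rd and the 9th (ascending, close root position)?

m7

3rd = B; 9th = A.
From B to A: 10 semitones over a seventh = minor.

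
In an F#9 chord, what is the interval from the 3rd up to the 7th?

diminished 5th

F# dominant ninth: F#, A#, C#, E, G#.
3rd = A#; 7th = E.
A# up to E is 6 semitones, a half step narrower than a perfect fifth, so the interval is diminished.
This 3–7 tritone is the characteristic tension at the heart of the dominant sound.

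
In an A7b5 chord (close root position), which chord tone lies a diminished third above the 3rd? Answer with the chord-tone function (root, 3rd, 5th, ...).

Spelling the chord: A-C#-Eb-G.
The 3rd is C#. A diminished third above C# is Eb.
Eb is the chord's 5th.

5th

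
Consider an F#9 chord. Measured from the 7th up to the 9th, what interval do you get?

major third

Spelling the chord: F# A# C# E G#.
The 7th is E and the 9th is G#.
From E to G# is 4 semitones, exactly the major third.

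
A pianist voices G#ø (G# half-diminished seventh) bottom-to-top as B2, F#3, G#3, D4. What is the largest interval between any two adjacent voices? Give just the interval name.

perfect fifth

Adjacent intervals: B2→F#3 = perfect fifth; F#3→G#3 = major second; G#3→D4 = diminished fifth.
The largest is B2 to F#3, a perfect fifth (7 semitones).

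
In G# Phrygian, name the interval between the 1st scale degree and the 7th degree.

G# phrygian: G# A B C# D# E F#.
So we need the interval from G# up to F#.
From G# to F#: 10 semitones over a seventh = minor.

minor seventh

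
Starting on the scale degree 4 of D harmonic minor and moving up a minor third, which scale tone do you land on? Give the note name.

Bb

The scale is D E F G A Bb C#.
The scale degree 4 is G; a minor third above that is Bb — scale degree 6.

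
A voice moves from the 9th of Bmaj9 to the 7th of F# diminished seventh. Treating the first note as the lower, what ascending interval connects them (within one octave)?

The 9th of Bmaj9 is C#; the 7th of F# diminished seventh is Eb.
C# up to Eb is 2 semitones, a whole step narrower than a major third, so the interval is diminished.

diminished 3rd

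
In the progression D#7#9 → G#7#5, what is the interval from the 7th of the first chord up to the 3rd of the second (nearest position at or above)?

D#7#9 has C# as its 7th, and G#7#5 has B# as its 3rd.
Counting 7 letters and 11 half steps from C# gives a major seventh.

major seventh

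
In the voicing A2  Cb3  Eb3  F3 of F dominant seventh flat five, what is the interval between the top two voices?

Those voices are Eb3 and F3.
Counting 2 letters and 2 half steps from Eb gives a major second.

major second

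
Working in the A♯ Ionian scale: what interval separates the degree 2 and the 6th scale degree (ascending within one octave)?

perfect fifth

Spelling the A♯ Ionian scale: A♯ B♯ C𝄪 D♯ E♯ F𝄪 G𝄪.
The degree 2 is B♯ and the scale degree 6 is F𝄪.
B♯ up to F𝄪 spans 5 letter names and 7 semitones — a perfect fifth.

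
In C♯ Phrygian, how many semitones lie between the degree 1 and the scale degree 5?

7

The scale is C♯ D E F♯ G♯ A B.
C♯ up to G♯ is a perfect fifth — 7 semitones.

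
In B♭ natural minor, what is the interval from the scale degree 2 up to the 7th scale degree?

minor 6th

Spelling B♭ natural minor: B♭ C D♭ E♭ F G♭ A♭.
The scale degree 2 is C and the degree 7 is A♭.
6 letter names make it a sixth; at 8 semitones (a half step narrower than major) the quality is minor.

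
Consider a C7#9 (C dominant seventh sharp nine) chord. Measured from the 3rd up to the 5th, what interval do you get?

m3

The chord tones of C dominant seventh sharp nine are C E G B♭ D♯.
3rd = E; 5th = G.
E up to G is 3 semitones, a half step narrower than a major third, so the interval is minor.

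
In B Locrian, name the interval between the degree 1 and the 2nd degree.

minor second

Spelling B Locrian: B C D E F G A.
So we need the interval from B up to C.
2 letter names make it a second; at 1 semitone (a half step narrower than major) the quality is minor.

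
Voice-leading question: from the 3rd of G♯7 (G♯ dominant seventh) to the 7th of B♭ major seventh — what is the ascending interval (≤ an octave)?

diminished seventh

G♯7 (G♯ dominant seventh) has B♯ as its 3rd, and B♭ major seventh has A as its 7th.
7 letter names make it a seventh; at 9 semitones (a whole step narrower than major) the quality is diminished.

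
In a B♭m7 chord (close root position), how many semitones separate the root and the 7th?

Spelling the chord: B♭–D♭–F–A♭.
B♭ to A♭ is a minor seventh: 10 semitones.

10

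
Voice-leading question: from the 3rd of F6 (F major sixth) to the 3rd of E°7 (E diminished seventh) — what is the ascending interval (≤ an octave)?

The 3rd of F6 (F major sixth) is A; the 3rd of E°7 (E diminished seventh) is G.
A up to G is 10 semitones, a half step narrower than a major seventh, so the interval is minor.

m7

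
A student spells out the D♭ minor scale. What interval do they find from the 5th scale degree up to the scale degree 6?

The scale runs D♭ E♭ F♭ G♭ A♭ B𝄫 C♭.
The 5th scale degree is A♭ and the 6th scale degree is B𝄫.
From A♭ to B𝄫: 1 semitone over a second = minor.

minor 2nd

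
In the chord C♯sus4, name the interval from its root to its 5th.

C♯sus4 is spelled C♯, F♯, G♯.
The root is C♯ and the 5th is G♯.
Counting 5 letters and 7 half steps from C♯ gives a perfect fifth.

perfect fifth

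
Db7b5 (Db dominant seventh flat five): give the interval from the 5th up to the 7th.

major 3rd

Spelling the chord: Db, F, Abb, Cb.
The 5th is Abb and the 7th is Cb.
Counting 3 letters and 4 half steps from Abb gives a major third.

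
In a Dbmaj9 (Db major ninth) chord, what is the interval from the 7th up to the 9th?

minor third

Dbmaj9: Db F Ab C Eb.
The 7th is C and the 9th is Eb.
3 letter names make it a third; at 3 semitones (a half step narrower than major) the quality is minor.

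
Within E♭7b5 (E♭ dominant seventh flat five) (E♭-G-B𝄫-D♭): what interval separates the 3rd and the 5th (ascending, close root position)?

That puts G below B𝄫.
3 letter names make it a third; at 2 semitones (a whole step narrower than major) the quality is diminished.

diminished third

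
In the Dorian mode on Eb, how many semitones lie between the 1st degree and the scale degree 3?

The scale is Eb F Gb Ab Bb C Db.
Eb up to Gb is a minor third — 3 semitones.

3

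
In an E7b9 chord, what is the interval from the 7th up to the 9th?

minor third

E7b9: E G# B D F.
The 7th is D and the 9th is F.
From D to F: 3 semitones over a third = minor.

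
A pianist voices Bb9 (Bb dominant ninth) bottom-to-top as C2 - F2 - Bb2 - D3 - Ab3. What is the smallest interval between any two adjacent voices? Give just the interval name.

M3

Adjacent intervals: C2→F2 = perfect fourth; F2→Bb2 = perfect fourth; Bb2→D3 = major third; D3→Ab3 = diminished fifth.
The smallest is Bb2 to D3, a major third (4 semitones).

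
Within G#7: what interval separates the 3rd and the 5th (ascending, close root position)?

The chord tones of G#7 are G#-B#-D#-F#.
3rd = B#; 5th = D#.
3 letter names make it a third; at 3 semitones (a half step narrower than major) the quality is minor.

minor third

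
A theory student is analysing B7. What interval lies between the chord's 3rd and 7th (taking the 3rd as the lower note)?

Spelling the chord: B, D#, F#, A.
The 3rd is D# and the 7th is A.
5 letter names make it a fifth; at 6 semitones (a half step narrower than perfect) the quality is diminished.
This 3–7 tritone is the characteristic tension at the heart of the dominant sound.

diminished fifth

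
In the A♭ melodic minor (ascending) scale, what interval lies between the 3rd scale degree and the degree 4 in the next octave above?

major ninth

Spelling the A♭ melodic minor (ascending) scale: A♭ B♭ C♭ D♭ E♭ F G.
So we need the interval from C♭ up to D♭.
C♭ up to D♭ spans 9 letter names and 14 semitones — a major ninth.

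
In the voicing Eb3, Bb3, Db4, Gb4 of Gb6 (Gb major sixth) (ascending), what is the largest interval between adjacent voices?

Adjacent intervals: Eb3→Bb3 = perfect fifth; Bb3→Db4 = minor third; Db4→Gb4 = perfect fourth.
The largest is Eb3 to Bb3, a perfect fifth (7 semitones).

perfect 5th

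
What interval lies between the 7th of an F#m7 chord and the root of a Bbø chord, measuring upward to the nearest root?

The 7th of F#m7 is E; the root of Bbø is Bb.
From E to Bb: 6 semitones over a fifth = diminished.

diminished fifth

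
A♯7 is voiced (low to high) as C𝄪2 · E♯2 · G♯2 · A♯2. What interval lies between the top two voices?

Those voices are G♯2 and A♯2.
From G♯ to A♯ is 2 semitones, exactly the major second.

major second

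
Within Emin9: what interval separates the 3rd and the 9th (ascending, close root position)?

Spelling the chord: E-G-B-D-F#.
The 3rd is G and the 9th is F#.
G up to F# spans 7 letter names and 11 semitones — a major seventh.

major seventh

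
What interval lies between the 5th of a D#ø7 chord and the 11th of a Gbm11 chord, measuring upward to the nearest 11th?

diminished 3rd

The 5th of D#ø7 is A; the 11th of Gbm11 is Cb.
A up to Cb is 2 semitones, a whole step narrower than a major third, so the interval is diminished.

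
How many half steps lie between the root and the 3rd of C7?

4

Spelling the chord: C-E-G-Bb.
C to E is a major third: 4 semitones.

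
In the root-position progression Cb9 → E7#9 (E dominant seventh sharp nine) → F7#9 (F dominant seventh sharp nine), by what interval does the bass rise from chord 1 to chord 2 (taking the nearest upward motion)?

The roots are Cb and E.
From Cb to E: 5 semitones over a third = augmented.

augmented third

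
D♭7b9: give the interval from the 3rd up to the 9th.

D♭7b9 (D♭ dominant seventh flat nine): D♭–F–A♭–C♭–E𝄫.
3rd = F; 9th = E𝄫.
From F to E𝄫: 9 semitones over a seventh = diminished.

diminished seventh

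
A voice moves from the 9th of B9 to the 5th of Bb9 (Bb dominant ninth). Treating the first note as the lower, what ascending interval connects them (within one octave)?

diminished 4th

The 9th of B9 is C#; the 5th of Bb9 (Bb dominant ninth) is F.
4 letter names make it a fourth; at 4 semitones (a half step narrower than perfect) the quality is diminished.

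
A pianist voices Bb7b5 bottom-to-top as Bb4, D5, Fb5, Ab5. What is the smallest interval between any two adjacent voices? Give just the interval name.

Adjacent intervals: Bb4→D5 = major third; D5→Fb5 = diminished third; Fb5→Ab5 = major third.
The smallest is D5 to Fb5, a diminished third (2 semitones).

d3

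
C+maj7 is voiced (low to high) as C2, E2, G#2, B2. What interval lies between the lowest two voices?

major 3rd

Those voices are C2 and E2.
From C to E is 4 semitones, exactly the major third.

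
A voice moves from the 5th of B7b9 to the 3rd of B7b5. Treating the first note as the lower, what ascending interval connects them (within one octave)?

major sixth

B7b9 has F# as its 5th, and B7b5 has D# as its 3rd.
F# up to D# spans 6 letter names and 9 semitones — a major sixth.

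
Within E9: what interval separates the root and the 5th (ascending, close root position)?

P5

Spelling the chord: E–G#–B–D–F#.
Root = E; 5th = B.
E up to B spans 5 letter names and 7 semitones — a perfect fifth.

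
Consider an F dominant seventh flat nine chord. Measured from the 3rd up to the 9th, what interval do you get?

The chord tones of F dominant seventh flat nine are F–A–C–Eb–Gb.
So we need the interval from A up to Gb.
7 letter names make it a seventh; at 9 semitones (a whole step narrower than major) the quality is diminished.

diminished 7th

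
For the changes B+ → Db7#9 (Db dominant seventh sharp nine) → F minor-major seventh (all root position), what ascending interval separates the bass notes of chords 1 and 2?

diminished third

The roots are B and Db.
3 letter names make it a third; at 2 semitones (a whole step narrower than major) the quality is diminished.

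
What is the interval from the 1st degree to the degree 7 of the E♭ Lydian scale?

major seventh

Spelling the E♭ Lydian scale: E♭ F G A B♭ C D.
1st degree = E♭; scale degree 7 = D.
Counting 7 letters and 11 half steps from E♭ gives a major seventh.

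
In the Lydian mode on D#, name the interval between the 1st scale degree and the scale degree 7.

D# lydian: D# E# F## G## A# B# C##.
So we need the interval from D# up to C##.
D# up to C## spans 7 letter names and 11 semitones — a major seventh.

major seventh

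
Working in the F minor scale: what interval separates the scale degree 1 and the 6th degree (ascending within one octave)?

Spelling the F minor scale: F G A♭ B♭ C D♭ E♭.
That puts F below D♭.
6 letter names make it a sixth; at 8 semitones (a half step narrower than major) the quality is minor.

minor sixth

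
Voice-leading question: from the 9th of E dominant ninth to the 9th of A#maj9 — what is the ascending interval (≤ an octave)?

E dominant ninth has F# as its 9th, and A#maj9 has B# as its 9th.
4 letter names make it a fourth; at 6 semitones (a half step wider than perfect) the quality is augmented.

A4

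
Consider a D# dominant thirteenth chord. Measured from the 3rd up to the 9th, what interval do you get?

minor seventh

Spelling the chord: D# F## A# C# E# B#.
The 3rd is F## and the 9th is E#.
From F## to E#: 10 semitones over a seventh = minor.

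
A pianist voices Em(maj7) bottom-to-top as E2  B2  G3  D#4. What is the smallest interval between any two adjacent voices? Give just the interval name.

perfect fifth

Adjacent intervals: E2→B2 = perfect fifth; B2→G3 = minor sixth; G3→D#4 = augmented fifth.
The smallest is E2 to B2, a perfect fifth (7 semitones).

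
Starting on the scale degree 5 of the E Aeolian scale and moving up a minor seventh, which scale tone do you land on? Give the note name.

A

The scale is E F♯ G A B C D.
The scale degree 5 is B; a minor seventh above that is A — scale degree 4.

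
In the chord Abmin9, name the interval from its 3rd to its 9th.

major 7th

Spelling the chord: Ab-Cb-Eb-Gb-Bb.
3rd = Cb; 9th = Bb.
Counting 7 letters and 11 half steps from Cb gives a major seventh.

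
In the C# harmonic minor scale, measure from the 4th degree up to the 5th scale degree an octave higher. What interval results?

C# harmonic minor: C# D# E F# G# A B#.
4th degree = F#; 5th scale degree (up an octave) = G#.
From F# to G# is 14 semitones, exactly the major ninth.

major ninth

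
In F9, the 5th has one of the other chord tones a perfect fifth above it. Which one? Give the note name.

G

F9 is spelled F–A–C–E♭–G.
The 5th is C. A perfect fifth above C is G.
G is the chord's 9th.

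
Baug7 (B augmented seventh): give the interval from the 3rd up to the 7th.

diminished fifth

B augmented seventh is spelled B D♯ F𝄪 A.
That puts D♯ below A.
From D♯ to A: 6 semitones over a fifth = diminished.
That tritone between 3rd and 7th is what gives the dominant seventh its pull toward resolution.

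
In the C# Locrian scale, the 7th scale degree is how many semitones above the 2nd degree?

The scale is C# D E F# G A B.
D up to B is a major sixth — 9 semitones.

9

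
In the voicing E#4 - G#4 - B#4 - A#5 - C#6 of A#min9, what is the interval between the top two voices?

minor 3rd

Those voices are A#5 and C#6.
From A# to C#: 3 semitones over a third = minor.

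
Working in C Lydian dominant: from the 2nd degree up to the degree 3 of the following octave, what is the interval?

M9

The scale runs C D E F# G A Bb.
That puts D below E.
Counting 9 letters and 14 half steps from D gives a major ninth.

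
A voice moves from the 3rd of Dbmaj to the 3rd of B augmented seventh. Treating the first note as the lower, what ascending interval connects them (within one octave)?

augmented 6th

The 3rd of Dbmaj is F; the 3rd of B augmented seventh is D#.
6 letter names make it a sixth; at 10 semitones (a half step wider than major) the quality is augmented.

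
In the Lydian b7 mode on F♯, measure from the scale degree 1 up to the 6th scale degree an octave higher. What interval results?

Spelling the Lydian b7 mode on F♯: F♯ G♯ A♯ B♯ C♯ D♯ E.
Scale degree 1 = F♯; degree 6 (up an octave) = D♯.
F♯ up to D♯ spans 13 letter names and 21 semitones — a major thirteenth.

major thirteenth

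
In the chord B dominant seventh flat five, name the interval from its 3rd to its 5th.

Spelling the chord: B–D#–F–A.
The 3rd is D# and the 5th is F.
3 letter names make it a third; at 2 semitones (a whole step narrower than major) the quality is diminished.

diminished third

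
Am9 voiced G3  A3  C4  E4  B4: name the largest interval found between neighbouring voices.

perfect 5th

Adjacent intervals: G3→A3 = major second; A3→C4 = minor third; C4→E4 = major third; E4→B4 = perfect fifth.
The largest is E4 to B4, a perfect fifth (7 semitones).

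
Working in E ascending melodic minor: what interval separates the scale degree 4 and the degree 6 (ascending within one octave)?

major 3rd

Spelling E ascending melodic minor: E F# G A B C# D#.
Scale degree 4 = A; degree 6 = C#.
From A to C# is 4 semitones, exactly the major third.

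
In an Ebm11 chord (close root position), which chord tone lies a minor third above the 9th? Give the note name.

The chord tones of Ebm11 are Eb-Gb-Bb-Db-F-Ab.
The 9th is F. A minor third above F is Ab.
Ab is the chord's 11th.

Ab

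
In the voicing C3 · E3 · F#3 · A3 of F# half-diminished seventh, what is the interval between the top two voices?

minor 3rd

Those voices are F#3 and A3.
From F# to A: 3 semitones over a third = minor.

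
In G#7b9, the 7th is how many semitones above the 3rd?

Spelling the chord: G#–B#–D#–F#–A.
B# to F# is a diminished fifth: 6 semitones.

6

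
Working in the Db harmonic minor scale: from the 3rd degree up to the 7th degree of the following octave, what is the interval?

augmented twelfth

The scale runs Db Eb Fb Gb Ab Bbb C.
That puts Fb below C.
From Fb to C: 20 semitones over a twelfth = augmented.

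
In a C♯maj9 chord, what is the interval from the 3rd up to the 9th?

Spelling the chord: C♯-E♯-G♯-B♯-D♯.
3rd = E♯; 9th = D♯.
From E♯ to D♯: 10 semitones over a seventh = minor.

minor 7th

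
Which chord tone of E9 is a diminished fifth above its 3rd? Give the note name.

D

Spelling the chord: E-G♯-B-D-F♯.
The 3rd is G♯. A diminished fifth above G♯ is D.
D is the chord's 7th.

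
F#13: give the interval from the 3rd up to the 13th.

perfect eleventh

The chord tones of F#13 (F# dominant thirteenth) are F#-A#-C#-E-G#-D#.
That puts A# below D#.
A# up to D# spans 11 letter names and 17 semitones — a perfect eleventh.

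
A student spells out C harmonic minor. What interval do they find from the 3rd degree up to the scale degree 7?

The scale runs C D E♭ F G A♭ B.
The 3rd degree is E♭ and the scale degree 7 is B.
From E♭ to B: 8 semitones over a fifth = augmented.

augmented fifth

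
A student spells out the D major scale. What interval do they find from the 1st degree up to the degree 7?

D major: D E F# G A B C#.
The 1st degree is D and the 7th degree is C#.
From D to C# is 11 semitones, exactly the major seventh.

M7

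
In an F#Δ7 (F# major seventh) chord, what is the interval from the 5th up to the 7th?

M3

Spelling the chord: F#–A#–C#–E#.
That puts C# below E#.
C# up to E# spans 3 letter names and 4 semitones — a major third.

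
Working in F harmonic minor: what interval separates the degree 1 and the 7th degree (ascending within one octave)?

Spelling F harmonic minor: F G Ab Bb C Db E.
That puts F below E.
Counting 7 letters and 11 half steps from F gives a major seventh.

M7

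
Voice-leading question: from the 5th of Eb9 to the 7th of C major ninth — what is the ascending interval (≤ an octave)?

A1

The 5th of Eb9 is Bb; the 7th of C major ninth is B.
From Bb to B: 1 semitone over a unison = augmented.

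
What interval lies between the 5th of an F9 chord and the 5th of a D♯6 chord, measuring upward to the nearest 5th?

augmented sixth

The 5th of F9 is C; the 5th of D♯6 is A♯.
From C to A♯: 10 semitones over a sixth = augmented.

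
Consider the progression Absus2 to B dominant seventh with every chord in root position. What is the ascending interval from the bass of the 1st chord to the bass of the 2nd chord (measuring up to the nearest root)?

The roots are Ab and B.
2 letter names make it a second; at 3 semitones (a half step wider than major) the quality is augmented.

augmented second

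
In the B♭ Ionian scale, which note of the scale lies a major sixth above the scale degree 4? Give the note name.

C

The scale is B♭ C D E♭ F G A.
The scale degree 4 is E♭; a major sixth above that is C — scale degree 2.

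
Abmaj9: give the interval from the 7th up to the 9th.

m3

Abmaj9: Ab C Eb G Bb.
The 7th is G and the 9th is Bb.
From G to Bb: 3 semitones over a third = minor.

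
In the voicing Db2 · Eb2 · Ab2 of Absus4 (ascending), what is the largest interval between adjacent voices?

Adjacent intervals: Db2→Eb2 = major second; Eb2→Ab2 = perfect fourth.
The largest is Eb2 to Ab2, a perfect fourth (5 semitones).

perfect fourth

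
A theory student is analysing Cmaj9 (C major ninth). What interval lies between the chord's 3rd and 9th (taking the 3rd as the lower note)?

minor seventh

Spelling the chord: C E G B D.
So we need the interval from E up to D.
From E to D: 10 semitones over a seventh = minor.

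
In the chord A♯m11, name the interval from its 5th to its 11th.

minor seventh

Spelling the chord: A♯–C♯–E♯–G♯–B♯–D♯.
That puts E♯ below D♯.
E♯ up to D♯ is 10 semitones, a half step narrower than a major seventh, so the interval is minor.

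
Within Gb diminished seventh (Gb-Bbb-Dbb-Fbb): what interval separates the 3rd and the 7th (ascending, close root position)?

So we need the interval from Bbb up to Fbb.
5 letter names make it a fifth; at 6 semitones (a half step narrower than perfect) the quality is diminished.

diminished fifth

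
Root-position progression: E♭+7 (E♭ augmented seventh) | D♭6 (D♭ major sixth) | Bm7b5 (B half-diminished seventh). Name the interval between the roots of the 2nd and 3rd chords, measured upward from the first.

The roots are D♭ and B.
6 letter names make it a sixth; at 10 semitones (a half step wider than major) the quality is augmented.

augmented sixth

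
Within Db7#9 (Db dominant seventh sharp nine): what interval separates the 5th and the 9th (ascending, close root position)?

augmented 5th

Spelling the chord: Db–F–Ab–Cb–E.
5th = Ab; 9th = E.
From Ab to E: 8 semitones over a fifth = augmented.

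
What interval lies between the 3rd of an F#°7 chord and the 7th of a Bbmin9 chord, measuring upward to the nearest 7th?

The 3rd of F#°7 is A; the 7th of Bbmin9 is Ab.
A up to Ab is 11 semitones, a half step narrower than a perfect octave, so the interval is diminished.

diminished octave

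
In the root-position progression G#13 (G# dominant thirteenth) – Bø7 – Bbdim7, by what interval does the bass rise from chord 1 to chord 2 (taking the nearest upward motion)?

The roots are G# and B.
3 letter names make it a third; at 3 semitones (a half step narrower than major) the quality is minor.

minor 3rd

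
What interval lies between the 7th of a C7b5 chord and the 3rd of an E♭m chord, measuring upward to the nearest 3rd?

minor 6th

C7b5 has B♭ as its 7th, and E♭m has G♭ as its 3rd.
B♭ up to G♭ is 8 semitones, a half step narrower than a major sixth, so the interval is minor.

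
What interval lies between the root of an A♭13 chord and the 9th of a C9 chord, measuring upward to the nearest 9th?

A♭13 has A♭ as its root, and C9 has D as its 9th.
A♭ up to D is 6 semitones, a half step wider than a perfect fourth, so the interval is augmented.

augmented fourth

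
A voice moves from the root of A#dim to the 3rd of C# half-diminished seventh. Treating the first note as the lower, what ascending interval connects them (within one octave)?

diminished 5th

The root of A#dim is A#; the 3rd of C# half-diminished seventh is E.
A# up to E is 6 semitones, a half step narrower than a perfect fifth, so the interval is diminished.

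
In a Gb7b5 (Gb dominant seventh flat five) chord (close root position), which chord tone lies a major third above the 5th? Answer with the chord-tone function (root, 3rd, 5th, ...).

The chord tones of Gb7b5 (Gb dominant seventh flat five) are Gb Bb Dbb Fb.
The 5th is Dbb. A major third above Dbb is Fb.
Fb is the chord's 7th.

7th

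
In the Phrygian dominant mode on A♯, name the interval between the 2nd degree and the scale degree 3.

A2

Spelling the Phrygian dominant mode on A♯: A♯ B C𝄪 D♯ E♯ F♯ G♯.
2nd degree = B; degree 3 = C𝄪.
B up to C𝄪 is 3 semitones, a half step wider than a major second, so the interval is augmented.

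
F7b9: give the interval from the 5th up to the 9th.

The chord tones of F7b9 (F dominant seventh flat nine) are F-A-C-E♭-G♭.
That puts C below G♭.
5 letter names make it a fifth; at 6 semitones (a half step narrower than perfect) the quality is diminished.

diminished fifth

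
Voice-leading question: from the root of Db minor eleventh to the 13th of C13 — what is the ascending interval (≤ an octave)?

augmented 5th

Db minor eleventh has Db as its root, and C13 has A as its 13th.
5 letter names make it a fifth; at 8 semitones (a half step wider than perfect) the quality is augmented.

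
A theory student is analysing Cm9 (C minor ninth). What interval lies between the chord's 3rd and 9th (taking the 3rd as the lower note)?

Cmin9 (C minor ninth) is spelled C Eb G Bb D.
That puts Eb below D.
Counting 7 letters and 11 half steps from Eb gives a major seventh.

major seventh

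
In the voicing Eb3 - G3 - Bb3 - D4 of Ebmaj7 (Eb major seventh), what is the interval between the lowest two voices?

major 3rd

Those voices are Eb3 and G3.
From Eb to G is 4 semitones, exactly the major third.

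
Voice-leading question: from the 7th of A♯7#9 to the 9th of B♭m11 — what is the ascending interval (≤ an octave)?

The 7th of A♯7#9 is G♯; the 9th of B♭m11 is C.
From G♯ to C: 4 semitones over a fourth = diminished.

diminished fourth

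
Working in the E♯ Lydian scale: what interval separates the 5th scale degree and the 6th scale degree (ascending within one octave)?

Spelling the E♯ Lydian scale: E♯ F𝄪 G𝄪 A𝄪 B♯ C𝄪 D𝄪.
That puts B♯ below C𝄪.
Counting 2 letters and 2 half steps from B♯ gives a major second.

M2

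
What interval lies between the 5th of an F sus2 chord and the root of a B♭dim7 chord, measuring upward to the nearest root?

The 5th of F sus2 is C; the root of B♭dim7 is B♭.
7 letter names make it a seventh; at 10 semitones (a half step narrower than major) the quality is minor.

minor seventh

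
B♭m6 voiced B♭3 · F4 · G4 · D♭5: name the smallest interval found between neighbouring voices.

Adjacent intervals: B♭3→F4 = perfect fifth; F4→G4 = major second; G4→D♭5 = diminished fifth.
The smallest is F4 to G4, a major second (2 semitones).

major 2nd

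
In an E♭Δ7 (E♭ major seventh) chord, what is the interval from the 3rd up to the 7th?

E♭M7 (E♭ major seventh): E♭–G–B♭–D.
So we need the interval from G up to D.
Counting 5 letters and 7 half steps from G gives a perfect fifth.

perfect 5th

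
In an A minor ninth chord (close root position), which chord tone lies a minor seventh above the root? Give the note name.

G

Amin9 is spelled A C E G B.
The root is A. A minor seventh above A is G.
G is the chord's 7th.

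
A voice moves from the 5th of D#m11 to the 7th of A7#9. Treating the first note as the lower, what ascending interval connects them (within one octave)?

diminished 7th

The 5th of D#m11 is A#; the 7th of A7#9 is G.
A# up to G is 9 semitones, a whole step narrower than a major seventh, so the interval is diminished.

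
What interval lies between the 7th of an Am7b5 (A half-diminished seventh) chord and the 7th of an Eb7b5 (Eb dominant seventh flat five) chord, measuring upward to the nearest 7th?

diminished fifth

Am7b5 (A half-diminished seventh) has G as its 7th, and Eb7b5 (Eb dominant seventh flat five) has Db as its 7th.
G up to Db is 6 semitones, a half step narrower than a perfect fifth, so the interval is diminished.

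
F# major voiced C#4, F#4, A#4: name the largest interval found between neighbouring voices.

Adjacent intervals: C#4→F#4 = perfect fourth; F#4→A#4 = major third.
The largest is C#4 to F#4, a perfect fourth (5 semitones).

perfect fourth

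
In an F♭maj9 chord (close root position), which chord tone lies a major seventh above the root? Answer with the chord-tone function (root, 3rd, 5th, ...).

7th

F♭ major ninth: F♭–A♭–C♭–E♭–G♭.
The root is F♭. A major seventh above F♭ is E♭.
E♭ is the chord's 7th.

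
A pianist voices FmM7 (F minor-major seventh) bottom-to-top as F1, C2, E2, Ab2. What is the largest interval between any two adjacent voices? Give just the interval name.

Adjacent intervals: F1→C2 = perfect fifth; C2→E2 = major third; E2→Ab2 = diminished fourth.
The largest is F1 to C2, a perfect fifth (7 semitones).

perfect 5th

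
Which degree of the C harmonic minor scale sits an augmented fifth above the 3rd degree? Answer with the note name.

The scale is C D Eb F G Ab B.
The 3rd degree is Eb; an augmented fifth above that is B — scale degree 7.

B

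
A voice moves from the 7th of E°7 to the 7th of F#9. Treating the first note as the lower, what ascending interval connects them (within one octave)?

E°7 has Db as its 7th, and F#9 has E as its 7th.
Db up to E is 3 semitones, a half step wider than a major second, so the interval is augmented.

augmented second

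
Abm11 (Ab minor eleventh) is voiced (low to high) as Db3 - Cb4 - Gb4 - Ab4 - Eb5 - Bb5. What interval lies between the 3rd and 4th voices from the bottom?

major second

Those voices are Gb4 and Ab4.
Counting 2 letters and 2 half steps from Gb gives a major second.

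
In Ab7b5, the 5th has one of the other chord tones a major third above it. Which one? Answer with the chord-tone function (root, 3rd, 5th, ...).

7th

Ab7b5 is spelled Ab C Ebb Gb.
The 5th is Ebb. A major third above Ebb is Gb.
Gb is the chord's 7th.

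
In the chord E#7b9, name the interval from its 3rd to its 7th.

d5

The chord tones of E#7b9 (E# dominant seventh flat nine) are E#–G##–B#–D#–F#.
The 3rd is G## and the 7th is D#.
G## up to D# is 6 semitones, a half step narrower than a perfect fifth, so the interval is diminished.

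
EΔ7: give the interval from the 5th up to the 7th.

Emaj7: E–G#–B–D#.
5th = B; 7th = D#.
From B to D# is 4 semitones, exactly the major third.

major third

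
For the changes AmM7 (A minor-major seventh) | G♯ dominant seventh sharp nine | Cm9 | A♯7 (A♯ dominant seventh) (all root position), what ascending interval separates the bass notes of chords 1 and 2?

major seventh

The roots are A and G♯.
A up to G♯ spans 7 letter names and 11 semitones — a major seventh.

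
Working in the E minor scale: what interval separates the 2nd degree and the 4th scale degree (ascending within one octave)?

minor 3rd

Spelling the E minor scale: E F# G A B C D.
The 2nd degree is F# and the degree 4 is A.
From F# to A: 3 semitones over a third = minor.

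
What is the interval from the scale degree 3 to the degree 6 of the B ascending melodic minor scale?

augmented fourth

Spelling the B ascending melodic minor scale: B C# D E F# G# A#.
That puts D below G#.
D up to G# is 6 semitones, a half step wider than a perfect fourth, so the interval is augmented.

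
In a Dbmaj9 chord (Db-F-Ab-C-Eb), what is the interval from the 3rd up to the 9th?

minor 7th

So we need the interval from F up to Eb.
From F to Eb: 10 semitones over a seventh = minor.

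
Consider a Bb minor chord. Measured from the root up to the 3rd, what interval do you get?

Bb minor is spelled Bb-Db-F.
That puts Bb below Db.
Bb up to Db is 3 semitones, a half step narrower than a major third, so the interval is minor.

m3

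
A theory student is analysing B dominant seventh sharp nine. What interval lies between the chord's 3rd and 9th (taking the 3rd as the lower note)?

major seventh

The chord tones of B dominant seventh sharp nine are B, D♯, F♯, A, C𝄪.
That puts D♯ below C𝄪.
Counting 7 letters and 11 half steps from D♯ gives a major seventh.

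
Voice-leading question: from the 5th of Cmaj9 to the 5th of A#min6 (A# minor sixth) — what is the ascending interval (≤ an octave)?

The 5th of Cmaj9 is G; the 5th of A#min6 (A# minor sixth) is E#.
From G to E#: 10 semitones over a sixth = augmented.

augmented 6th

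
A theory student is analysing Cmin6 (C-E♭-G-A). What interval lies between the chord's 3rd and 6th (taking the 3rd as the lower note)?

The 3rd is E♭ and the 6th is A.
E♭ up to A is 6 semitones, a half step wider than a perfect fourth, so the interval is augmented.

A4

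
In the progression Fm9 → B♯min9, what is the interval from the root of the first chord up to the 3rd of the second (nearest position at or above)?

augmented sixth

Fm9 has F as its root, and B♯min9 has D♯ as its 3rd.
From F to D♯: 10 semitones over a sixth = augmented.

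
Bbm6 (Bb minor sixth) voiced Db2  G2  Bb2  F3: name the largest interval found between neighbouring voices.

Adjacent intervals: Db2→G2 = augmented fourth; G2→Bb2 = minor third; Bb2→F3 = perfect fifth.
The largest is Bb2 to F3, a perfect fifth (7 semitones).

perfect fifth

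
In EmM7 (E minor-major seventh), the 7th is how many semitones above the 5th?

4

Em(maj7) is spelled E G B D#.
B to D# is a major third: 4 semitones.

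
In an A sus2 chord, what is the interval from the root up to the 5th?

P5

The chord tones of A sus2 are A-B-E.
Root = A; 5th = E.
A up to E spans 5 letter names and 7 semitones — a perfect fifth.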